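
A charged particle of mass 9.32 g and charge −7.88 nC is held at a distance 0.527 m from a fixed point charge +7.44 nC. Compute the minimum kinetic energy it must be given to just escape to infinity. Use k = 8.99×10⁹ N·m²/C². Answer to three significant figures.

To just escape, total mechanical energy must reach zero at infinity: ½mv²_min + U = 0, so ½mv²_min = −U = |kQq|/r.
|U| = |kQq|/r = (8.99×10⁹ N·m²/C²)(7.44×10⁻⁹)(7.88×10⁻⁹)/(0.527) = 1.00×10⁻⁶ J.

1.00×10⁻⁶ J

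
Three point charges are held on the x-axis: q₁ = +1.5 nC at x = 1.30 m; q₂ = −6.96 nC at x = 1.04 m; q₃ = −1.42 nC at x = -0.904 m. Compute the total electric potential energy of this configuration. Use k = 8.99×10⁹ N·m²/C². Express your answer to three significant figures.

The assembly work is the sum of pairwise potential energies, U = Σ_{i<j} kqᵢqⱼ/rᵢⱼ.
Pair separations: r₁₂ = 0.260 m, r₁₃ = 2.20 m, r₂₃ = 1.94 m.
U = (-3.61×10⁻⁷) + (-8.69×10⁻⁹) + (4.57×10⁻⁸) = -3.24×10⁻⁷ J.

-3.24×10⁻⁷ J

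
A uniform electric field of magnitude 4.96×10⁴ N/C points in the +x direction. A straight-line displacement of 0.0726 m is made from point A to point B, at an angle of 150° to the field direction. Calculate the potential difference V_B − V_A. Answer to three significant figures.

Only the component of displacement along E changes the potential: ΔV = −E·d·cosθ.
ΔV = −(4.96×10⁴ V/m)(0.0726 m)cos150° = 3120 V.

3120 V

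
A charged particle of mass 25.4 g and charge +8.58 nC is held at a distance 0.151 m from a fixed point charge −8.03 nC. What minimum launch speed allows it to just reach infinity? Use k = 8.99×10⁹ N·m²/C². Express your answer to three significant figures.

0.0180 m/s

To just escape, total mechanical energy must reach zero at infinity: ½mv²_min + U = 0, so ½mv²_min = −U = |kQq|/r.
|U| = |kQq|/r = (8.99×10⁹ N·m²/C²)(8.03×10⁻⁹)(8.58×10⁻⁹)/(0.151) = 4.10×10⁻⁶ J.
v_min = √(2|U|/m) = √(2·4.10×10⁻⁶/0.0254) = 0.0180 m/s.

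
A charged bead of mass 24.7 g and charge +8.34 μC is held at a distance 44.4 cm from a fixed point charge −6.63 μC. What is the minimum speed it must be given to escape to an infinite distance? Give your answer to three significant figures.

9.52 m/s

To just escape, total mechanical energy must reach zero at infinity: ½mv²_min + U = 0, so ½mv²_min = −U = |kQq|/r.
|U| = |kQq|/r = (8.99×10⁹ N·m²/C²)(6.63×10⁻⁶)(8.34×10⁻⁶)/(0.444) = 1.12 J.
v_min = √(2|U|/m) = √(2·1.12/0.0247) = 9.52 m/s.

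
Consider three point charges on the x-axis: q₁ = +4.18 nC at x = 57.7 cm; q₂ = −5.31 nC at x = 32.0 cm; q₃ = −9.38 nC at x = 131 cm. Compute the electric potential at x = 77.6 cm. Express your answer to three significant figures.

The total potential is the scalar sum of each charge's contribution, V = Σ kqᵢ/rᵢ.
Distances from the field point to each charge: r₁ = 0.199 m, r₂ = 0.456 m, r₃ = 0.534 m.
V = k[(4.18×10⁻⁹)/(0.199) + (-5.31×10⁻⁹)/(0.456) + (-9.38×10⁻⁹)/(0.534)] = -73.8 V.

-73.8 V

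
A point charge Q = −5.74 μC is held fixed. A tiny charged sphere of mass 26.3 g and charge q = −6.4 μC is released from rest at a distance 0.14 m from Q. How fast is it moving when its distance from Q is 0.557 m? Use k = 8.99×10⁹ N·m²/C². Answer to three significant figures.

11.6 m/s

Only the electrostatic force acts, so mechanical energy is conserved: ½mv² = U₁ − U₂ = kQq(1/r₁ − 1/r₂).
U₁ − U₂ = (8.99×10⁹ N·m²/C²)(-5.74×10⁻⁶ C)(-6.40×10⁻⁶ C)(1/0.140 − 1/0.557) = 1.77 J.
v = √(2·1.77/0.0263) = 11.6 m/s.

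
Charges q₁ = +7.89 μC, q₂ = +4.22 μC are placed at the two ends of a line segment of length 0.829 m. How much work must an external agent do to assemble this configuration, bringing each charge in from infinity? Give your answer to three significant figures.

The work to assemble the configuration equals its total potential energy, U = Σ kqᵢqⱼ/rᵢⱼ over all pairs.
The separation is r = 0.829 m.
U = (0.361) = 0.361 J.

0.361 J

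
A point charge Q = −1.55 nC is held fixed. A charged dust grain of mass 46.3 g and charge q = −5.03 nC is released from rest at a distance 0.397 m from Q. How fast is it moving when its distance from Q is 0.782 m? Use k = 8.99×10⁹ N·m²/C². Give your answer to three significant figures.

1.94×10⁻³ m/s

Only the electrostatic force acts, so mechanical energy is conserved: ½mv² = U₁ − U₂ = kQq(1/r₁ − 1/r₂).
U₁ − U₂ = (8.99×10⁹ N·m²/C²)(-1.55×10⁻⁹ C)(-5.03×10⁻⁹ C)(1/0.397 − 1/0.782) = 8.69×10⁻⁸ J.
v = √(2·8.69×10⁻⁸/0.0463) = 1.94×10⁻³ m/s.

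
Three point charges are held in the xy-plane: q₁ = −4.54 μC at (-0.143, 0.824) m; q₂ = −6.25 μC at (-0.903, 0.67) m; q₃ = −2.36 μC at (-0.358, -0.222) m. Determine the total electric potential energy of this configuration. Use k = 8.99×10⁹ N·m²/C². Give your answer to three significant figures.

0.546 J

The work to assemble the configuration equals its total potential energy, U = Σ kqᵢqⱼ/rᵢⱼ over all pairs.
Pair separations: r₁₂ = 0.775 m, r₁₃ = 1.07 m, r₂₃ = 1.05 m.
U = (0.329) + (0.0902) + (0.127) = 0.546 J.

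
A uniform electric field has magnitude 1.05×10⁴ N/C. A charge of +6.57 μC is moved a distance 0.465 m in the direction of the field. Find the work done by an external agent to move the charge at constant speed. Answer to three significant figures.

-0.0321 J

The potential change for a displacement 0.465 m in the direction of the field is ΔV = −Ed = -4880 V.
W_ext = qΔV = -0.0321 J.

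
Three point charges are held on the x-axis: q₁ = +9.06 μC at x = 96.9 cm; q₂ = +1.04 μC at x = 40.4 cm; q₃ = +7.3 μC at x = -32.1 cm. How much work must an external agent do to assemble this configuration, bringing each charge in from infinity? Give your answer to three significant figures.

The assembly work is the sum of pairwise potential energies, U = Σ_{i<j} kqᵢqⱼ/rᵢⱼ.
Pair separations: r₁₂ = 0.565 m, r₁₃ = 1.29 m, r₂₃ = 0.725 m.
U = (0.150) + (0.461) + (0.0941) = 0.705 J.

0.705 J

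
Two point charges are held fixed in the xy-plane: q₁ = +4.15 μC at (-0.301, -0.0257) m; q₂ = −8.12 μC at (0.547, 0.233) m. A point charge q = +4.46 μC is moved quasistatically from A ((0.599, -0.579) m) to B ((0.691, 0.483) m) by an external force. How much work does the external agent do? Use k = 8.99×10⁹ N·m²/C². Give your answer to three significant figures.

For quasistatic motion the external work equals the change in potential energy: W_ext = qΔV = q(V_B − V_A).
At A: distances to the source charges are 1.06 m, 0.814 m; V_A = Σ kqᵢ/rᵢ = -5.44×10⁴ V.
At B: distances to the source charges are 1.11 m, 0.289 m; V_B = Σ kqᵢ/rᵢ = -2.20×10⁵ V.
ΔV = V_B − V_A = -1.65×10⁵ V.
W_ext = qΔV = (4.46×10⁻⁶ C)(-1.65×10⁵ V) = -0.737 J.

-0.737 J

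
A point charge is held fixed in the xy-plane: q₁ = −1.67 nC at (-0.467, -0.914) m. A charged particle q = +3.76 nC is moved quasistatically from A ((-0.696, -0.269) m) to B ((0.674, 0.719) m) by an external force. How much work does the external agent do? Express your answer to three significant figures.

5.41×10⁻⁸ J

For quasistatic motion the external work equals the change in potential energy: W_ext = qΔV = q(V_B − V_A).
At A: distance to the source charge is 0.684 m; V_A = kq₁/r = -21.9 V.
At B: distance to the source charge is 1.99 m; V_B = kq₁/r = -7.54 V.
ΔV = V_B − V_A = 14.4 V.
W_ext = qΔV = (3.76×10⁻⁹ C)(14.4 V) = 5.41×10⁻⁸ J.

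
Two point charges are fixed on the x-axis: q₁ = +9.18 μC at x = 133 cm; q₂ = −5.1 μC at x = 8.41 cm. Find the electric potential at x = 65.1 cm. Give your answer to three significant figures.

The total potential is the scalar sum of each charge's contribution, V = Σ kqᵢ/rᵢ.
Distances from the field point to each charge: r₁ = 0.679 m, r₂ = 0.567 m.
V = k[(9.18×10⁻⁶)/(0.679) + (-5.10×10⁻⁶)/(0.567)] = 4.07×10⁴ V.

4.07×10⁴ V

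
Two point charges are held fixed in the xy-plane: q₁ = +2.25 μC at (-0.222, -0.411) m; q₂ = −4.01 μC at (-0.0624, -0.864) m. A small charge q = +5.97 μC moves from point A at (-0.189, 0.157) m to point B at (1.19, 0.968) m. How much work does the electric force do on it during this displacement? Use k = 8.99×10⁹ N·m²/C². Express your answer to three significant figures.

The work done by the electric force is W_field = −ΔU = −q(V_B − V_A) = q(V_A − V_B).
At A: distances to the source charges are 0.569 m, 1.03 m; V_A = Σ kqᵢ/rᵢ = 512 V.
At B: distances to the source charges are 1.97 m, 2.22 m; V_B = Σ kqᵢ/rᵢ = -6000 V.
ΔV = V_B − V_A = -6510 V.
W_field = −qΔV = −(5.97×10⁻⁶ C)(-6510 V) = 0.0389 J.

0.0389 J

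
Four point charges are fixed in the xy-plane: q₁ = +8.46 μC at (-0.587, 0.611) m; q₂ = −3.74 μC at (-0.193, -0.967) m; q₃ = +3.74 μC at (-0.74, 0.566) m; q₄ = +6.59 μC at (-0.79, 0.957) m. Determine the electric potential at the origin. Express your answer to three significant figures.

1.39×10⁵ V

Electric potential is a scalar, so the contributions from each charge add algebraically: V = Σ kqᵢ/rᵢ.
Distances from the field point to each charge: r₁ = 0.847 m, r₂ = 0.986 m, r₃ = 0.932 m, r₄ = 1.24 m.
V = k[(8.46×10⁻⁶)/(0.847) + (-3.74×10⁻⁶)/(0.986) + (3.74×10⁻⁶)/(0.932) + (6.59×10⁻⁶)/(1.24)] = 1.39×10⁵ V.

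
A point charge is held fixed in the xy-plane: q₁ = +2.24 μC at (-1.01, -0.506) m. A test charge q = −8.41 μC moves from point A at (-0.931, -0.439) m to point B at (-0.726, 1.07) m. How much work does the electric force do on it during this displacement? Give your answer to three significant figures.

-1.53 J

The work done by the electric force is W_field = −ΔU = −q(V_B − V_A) = q(V_A − V_B).
At A: distance to the source charge is 0.104 m; V_A = kq₁/r = 1.94×10⁵ V.
At B: distance to the source charge is 1.60 m; V_B = kq₁/r = 1.26×10⁴ V.
ΔV = V_B − V_A = -1.82×10⁵ V.
W_field = −qΔV = −(-8.41×10⁻⁶ C)(-1.82×10⁵ V) = -1.53 J.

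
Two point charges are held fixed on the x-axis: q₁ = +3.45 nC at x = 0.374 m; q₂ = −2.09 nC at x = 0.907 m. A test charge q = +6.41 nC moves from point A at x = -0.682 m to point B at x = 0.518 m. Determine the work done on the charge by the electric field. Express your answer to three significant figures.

The work done by the electric force is W_field = −ΔU = −q(V_B − V_A) = q(V_A − V_B).
At A: distances to the source charges are 1.06 m, 1.59 m; V_A = Σ kqᵢ/rᵢ = 17.5 V.
At B: distances to the source charges are 0.144 m, 0.389 m; V_B = Σ kqᵢ/rᵢ = 167 V.
ΔV = V_B − V_A = 150 V.
W_field = −qΔV = −(6.41×10⁻⁹ C)(150 V) = -9.59×10⁻⁷ J.

-9.59×10⁻⁷ J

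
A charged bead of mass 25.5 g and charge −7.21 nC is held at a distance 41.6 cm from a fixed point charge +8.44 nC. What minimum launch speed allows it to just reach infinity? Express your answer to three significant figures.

0.0102 m/s

To just escape, total mechanical energy must reach zero at infinity: ½mv²_min + U = 0, so ½mv²_min = −U = |kQq|/r.
|U| = |kQq|/r = (8.99×10⁹ N·m²/C²)(8.44×10⁻⁹)(7.21×10⁻⁹)/(0.416) = 1.32×10⁻⁶ J.
v_min = √(2|U|/m) = √(2·1.32×10⁻⁶/0.0255) = 0.0102 m/s.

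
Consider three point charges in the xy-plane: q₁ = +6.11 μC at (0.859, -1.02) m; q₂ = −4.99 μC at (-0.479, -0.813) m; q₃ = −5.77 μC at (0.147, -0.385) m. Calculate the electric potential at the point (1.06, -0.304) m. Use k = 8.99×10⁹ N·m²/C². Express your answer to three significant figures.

The total potential is the scalar sum of each charge's contribution, V = Σ kqᵢ/rᵢ.
Distances from the field point to each charge: r₁ = 0.744 m, r₂ = 1.62 m, r₃ = 0.917 m.
V = k[(6.11×10⁻⁶)/(0.744) + (-4.99×10⁻⁶)/(1.62) + (-5.77×10⁻⁶)/(0.917)] = -1.04×10⁴ V.

-1.04×10⁴ V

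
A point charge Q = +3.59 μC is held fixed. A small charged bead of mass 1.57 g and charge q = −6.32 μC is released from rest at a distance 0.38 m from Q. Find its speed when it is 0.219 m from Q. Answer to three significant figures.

22.4 m/s

Only the electrostatic force acts, so mechanical energy is conserved: ½mv² = U₁ − U₂ = kQq(1/r₁ − 1/r₂).
U₁ − U₂ = (8.99×10⁹ N·m²/C²)(3.59×10⁻⁶ C)(-6.32×10⁻⁶ C)(1/0.380 − 1/0.219) = 0.395 J.
v = √(2·0.395/1.57×10⁻³) = 22.4 m/s.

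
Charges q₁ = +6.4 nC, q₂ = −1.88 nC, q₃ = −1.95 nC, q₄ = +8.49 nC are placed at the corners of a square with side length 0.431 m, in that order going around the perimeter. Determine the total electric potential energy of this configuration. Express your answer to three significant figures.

The work to assemble the configuration equals its total potential energy, U = Σ kqᵢqⱼ/rᵢⱼ over all pairs.
The four side pairs have separation 0.431 m and the two diagonal pairs 0.610 m.
Summing all 6 pair terms gives U = 1.94×10⁻⁷ J.

1.94×10⁻⁷ J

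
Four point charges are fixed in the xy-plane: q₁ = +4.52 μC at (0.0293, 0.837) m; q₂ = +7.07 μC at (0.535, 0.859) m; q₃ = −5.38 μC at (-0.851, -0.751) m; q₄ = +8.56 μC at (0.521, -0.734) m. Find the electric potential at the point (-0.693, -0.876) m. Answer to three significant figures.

-1.25×10⁵ V

The total potential is the scalar sum of each charge's contribution, V = Σ kqᵢ/rᵢ.
Distances from the field point to each charge: r₁ = 1.86 m, r₂ = 2.13 m, r₃ = 0.201 m, r₄ = 1.22 m.
V = k[(4.52×10⁻⁶)/(1.86) + (7.07×10⁻⁶)/(2.13) + (-5.38×10⁻⁶)/(0.201) + (8.56×10⁻⁶)/(1.22)] = -1.25×10⁵ V.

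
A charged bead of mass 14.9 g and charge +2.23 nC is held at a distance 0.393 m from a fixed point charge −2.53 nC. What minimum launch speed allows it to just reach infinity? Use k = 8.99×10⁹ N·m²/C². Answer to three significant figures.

4.16×10⁻³ m/s

To just escape, total mechanical energy must reach zero at infinity: ½mv²_min + U = 0, so ½mv²_min = −U = |kQq|/r.
|U| = |kQq|/r = (8.99×10⁹ N·m²/C²)(2.53×10⁻⁹)(2.23×10⁻⁹)/(0.393) = 1.29×10⁻⁷ J.
v_min = √(2|U|/m) = √(2·1.29×10⁻⁷/0.0149) = 4.16×10⁻³ m/s.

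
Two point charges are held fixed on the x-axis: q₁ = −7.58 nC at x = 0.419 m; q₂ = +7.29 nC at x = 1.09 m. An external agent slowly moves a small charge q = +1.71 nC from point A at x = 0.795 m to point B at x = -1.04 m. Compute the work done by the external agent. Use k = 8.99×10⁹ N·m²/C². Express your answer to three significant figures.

-9.72×10⁻⁸ J

For quasistatic motion the external work equals the change in potential energy: W_ext = qΔV = q(V_B − V_A).
At A: distances to the source charges are 0.376 m, 0.295 m; V_A = Σ kqᵢ/rᵢ = 40.9 V.
At B: distances to the source charges are 1.46 m, 2.13 m; V_B = Σ kqᵢ/rᵢ = -15.9 V.
ΔV = V_B − V_A = -56.9 V.
W_ext = qΔV = (1.71×10⁻⁹ C)(-56.9 V) = -9.72×10⁻⁸ J.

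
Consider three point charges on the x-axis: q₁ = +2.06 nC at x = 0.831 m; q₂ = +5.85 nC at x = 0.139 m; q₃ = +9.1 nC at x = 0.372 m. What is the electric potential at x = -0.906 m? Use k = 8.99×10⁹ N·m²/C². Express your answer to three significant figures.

125 V

The total potential is the scalar sum of each charge's contribution, V = Σ kqᵢ/rᵢ.
Distances from the field point to each charge: r₁ = 1.74 m, r₂ = 1.04 m, r₃ = 1.28 m.
V = k[(2.06×10⁻⁹)/(1.74) + (5.85×10⁻⁹)/(1.04) + (9.10×10⁻⁹)/(1.28)] = 125 V.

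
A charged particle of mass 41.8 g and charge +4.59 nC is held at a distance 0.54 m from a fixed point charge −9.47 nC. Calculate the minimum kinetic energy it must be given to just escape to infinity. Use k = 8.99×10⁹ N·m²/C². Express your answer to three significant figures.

To just escape, total mechanical energy must reach zero at infinity: ½mv²_min + U = 0, so ½mv²_min = −U = |kQq|/r.
|U| = |kQq|/r = (8.99×10⁹ N·m²/C²)(9.47×10⁻⁹)(4.59×10⁻⁹)/(0.540) = 7.24×10⁻⁷ J.

7.24×10⁻⁷ J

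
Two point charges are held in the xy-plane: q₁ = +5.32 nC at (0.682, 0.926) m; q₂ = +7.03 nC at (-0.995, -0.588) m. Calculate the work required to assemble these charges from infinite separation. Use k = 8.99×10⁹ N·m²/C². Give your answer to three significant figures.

The work to assemble the configuration equals its total potential energy, U = Σ kqᵢqⱼ/rᵢⱼ over all pairs.
Pair separations: r₁₂ = 2.26 m.
U = (1.49×10⁻⁷) = 1.49×10⁻⁷ J.

1.49×10⁻⁷ J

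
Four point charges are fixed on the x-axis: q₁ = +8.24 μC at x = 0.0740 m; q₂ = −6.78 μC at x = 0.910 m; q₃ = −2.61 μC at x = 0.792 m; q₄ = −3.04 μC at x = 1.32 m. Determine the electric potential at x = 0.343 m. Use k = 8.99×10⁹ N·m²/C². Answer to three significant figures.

8.77×10⁴ V

The total potential is the scalar sum of each charge's contribution, V = Σ kqᵢ/rᵢ.
Distances from the field point to each charge: r₁ = 0.269 m, r₂ = 0.567 m, r₃ = 0.449 m, r₄ = 0.977 m.
V = k[(8.24×10⁻⁶)/(0.269) + (-6.78×10⁻⁶)/(0.567) + (-2.61×10⁻⁶)/(0.449) + (-3.04×10⁻⁶)/(0.977)] = 8.77×10⁴ V.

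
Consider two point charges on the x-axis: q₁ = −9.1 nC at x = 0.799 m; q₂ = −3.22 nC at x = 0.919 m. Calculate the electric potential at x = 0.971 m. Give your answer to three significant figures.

-1030 V

The total potential is the scalar sum of each charge's contribution, V = Σ kqᵢ/rᵢ.
Distances from the field point to each charge: r₁ = 0.172 m, r₂ = 0.0520 m.
V = k[(-9.10×10⁻⁹)/(0.172) + (-3.22×10⁻⁹)/(0.0520)] = -1030 V.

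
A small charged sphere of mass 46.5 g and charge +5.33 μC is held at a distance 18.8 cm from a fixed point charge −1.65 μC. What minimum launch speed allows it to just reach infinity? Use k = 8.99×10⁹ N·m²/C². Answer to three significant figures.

4.25 m/s

To just escape, total mechanical energy must reach zero at infinity: ½mv²_min + U = 0, so ½mv²_min = −U = |kQq|/r.
|U| = |kQq|/r = (8.99×10⁹ N·m²/C²)(1.65×10⁻⁶)(5.33×10⁻⁶)/(0.188) = 0.421 J.
v_min = √(2|U|/m) = √(2·0.421/0.0465) = 4.25 m/s.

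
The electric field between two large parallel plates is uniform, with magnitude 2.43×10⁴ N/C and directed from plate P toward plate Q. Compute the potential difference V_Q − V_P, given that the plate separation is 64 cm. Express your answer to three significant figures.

-1.56×10⁴ V

In a uniform field, potential decreases in the direction of E: ΔV = −E·d for a displacement d parallel to E.
Going from P to Q is a displacement of 64 cm along the field, so V_Q − V_P = −Ed = -1.56×10⁴ V.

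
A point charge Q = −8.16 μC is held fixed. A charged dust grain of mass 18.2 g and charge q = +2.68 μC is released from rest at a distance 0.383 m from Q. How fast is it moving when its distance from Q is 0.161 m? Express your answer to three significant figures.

Only the electrostatic force acts, so mechanical energy is conserved: ½mv² = U₁ − U₂ = kQq(1/r₁ − 1/r₂).
U₁ − U₂ = (8.99×10⁹ N·m²/C²)(-8.16×10⁻⁶ C)(2.68×10⁻⁶ C)(1/0.383 − 1/0.161) = 0.708 J.
v = √(2·0.708/0.0182) = 8.82 m/s.

8.82 m/s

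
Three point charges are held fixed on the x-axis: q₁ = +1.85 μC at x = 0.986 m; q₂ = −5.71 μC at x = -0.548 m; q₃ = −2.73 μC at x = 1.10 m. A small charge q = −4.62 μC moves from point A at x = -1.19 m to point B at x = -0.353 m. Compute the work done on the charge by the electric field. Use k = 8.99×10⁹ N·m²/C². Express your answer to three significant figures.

The work done by the electric force is W_field = −ΔU = −q(V_B − V_A) = q(V_A − V_B).
At A: distances to the source charges are 2.18 m, 0.642 m, 2.29 m; V_A = Σ kqᵢ/rᵢ = -8.30×10⁴ V.
At B: distances to the source charges are 1.34 m, 0.195 m, 1.45 m; V_B = Σ kqᵢ/rᵢ = -2.68×10⁵ V.
ΔV = V_B − V_A = -1.85×10⁵ V.
W_field = −qΔV = −(-4.62×10⁻⁶ C)(-1.85×10⁵ V) = -0.853 J.

-0.853 J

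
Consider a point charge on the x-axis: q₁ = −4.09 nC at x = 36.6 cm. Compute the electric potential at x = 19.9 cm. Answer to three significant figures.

-220 V

The total potential is the scalar sum of each charge's contribution, V = Σ kqᵢ/rᵢ.
V = k[(-4.09×10⁻⁹)/(0.167)] = -220 V.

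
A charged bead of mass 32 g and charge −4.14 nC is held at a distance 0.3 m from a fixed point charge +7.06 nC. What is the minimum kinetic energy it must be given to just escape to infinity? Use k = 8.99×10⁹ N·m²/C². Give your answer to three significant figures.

To just escape, total mechanical energy must reach zero at infinity: ½mv²_min + U = 0, so ½mv²_min = −U = |kQq|/r.
|U| = |kQq|/r = (8.99×10⁹ N·m²/C²)(7.06×10⁻⁹)(4.14×10⁻⁹)/(0.300) = 8.76×10⁻⁷ J.

8.76×10⁻⁷ J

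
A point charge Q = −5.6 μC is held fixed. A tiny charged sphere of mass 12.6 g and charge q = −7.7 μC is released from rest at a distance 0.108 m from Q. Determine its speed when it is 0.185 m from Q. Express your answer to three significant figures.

15.4 m/s

Only the electrostatic force acts, so mechanical energy is conserved: ½mv² = U₁ − U₂ = kQq(1/r₁ − 1/r₂).
U₁ − U₂ = (8.99×10⁹ N·m²/C²)(-5.60×10⁻⁶ C)(-7.70×10⁻⁶ C)(1/0.108 − 1/0.185) = 1.49 J.
v = √(2·1.49/0.0126) = 15.4 m/s.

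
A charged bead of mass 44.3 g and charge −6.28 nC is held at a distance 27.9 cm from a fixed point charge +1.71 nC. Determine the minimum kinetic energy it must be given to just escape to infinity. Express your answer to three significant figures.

3.46×10⁻⁷ J

To just escape, total mechanical energy must reach zero at infinity: ½mv²_min + U = 0, so ½mv²_min = −U = |kQq|/r.
|U| = |kQq|/r = (8.99×10⁹ N·m²/C²)(1.71×10⁻⁹)(6.28×10⁻⁹)/(0.279) = 3.46×10⁻⁷ J.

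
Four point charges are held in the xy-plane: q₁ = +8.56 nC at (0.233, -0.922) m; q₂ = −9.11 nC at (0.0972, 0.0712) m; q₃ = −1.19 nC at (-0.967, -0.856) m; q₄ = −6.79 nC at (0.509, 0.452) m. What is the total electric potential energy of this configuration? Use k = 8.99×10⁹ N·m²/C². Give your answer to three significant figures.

The work to assemble the configuration equals its total potential energy, U = Σ kqᵢqⱼ/rᵢⱼ over all pairs.
Pair separations: r₁₂ = 1.00 m, r₁₃ = 1.20 m, r₁₄ = 1.40 m, r₂₃ = 1.41 m, r₂₄ = 0.561 m, r₃₄ = 1.97 m.
Summing all 6 pair terms gives U = -5.10×10⁻⁸ J.

-5.10×10⁻⁸ J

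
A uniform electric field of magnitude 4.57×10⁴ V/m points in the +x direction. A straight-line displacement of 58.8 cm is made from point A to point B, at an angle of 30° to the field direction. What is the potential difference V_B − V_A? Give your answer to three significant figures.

-2.33×10⁴ V

Only the component of displacement along E changes the potential: ΔV = −E·d·cosθ.
ΔV = −(4.57×10⁴ V/m)(0.588 m)cos30° = -2.33×10⁴ V.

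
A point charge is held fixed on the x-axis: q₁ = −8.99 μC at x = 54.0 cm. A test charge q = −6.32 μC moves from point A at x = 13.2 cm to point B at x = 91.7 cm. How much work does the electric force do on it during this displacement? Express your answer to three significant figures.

The work done by the electric force is W_field = −ΔU = −q(V_B − V_A) = q(V_A − V_B).
At A: distance to the source charge is 0.408 m; V_A = kq₁/r = -1.98×10⁵ V.
At B: distance to the source charge is 0.377 m; V_B = kq₁/r = -2.14×10⁵ V.
ΔV = V_B − V_A = -1.63×10⁴ V.
W_field = −qΔV = −(-6.32×10⁻⁶ C)(-1.63×10⁴ V) = -0.103 J.

-0.103 J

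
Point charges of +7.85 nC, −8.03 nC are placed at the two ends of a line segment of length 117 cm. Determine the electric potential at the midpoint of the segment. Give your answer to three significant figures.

The total potential is the scalar sum of each charge's contribution, V = Σ kqᵢ/rᵢ.
Each charge is 0.585 m from the midpoint.
V = k[(7.85×10⁻⁹)/(0.585) + (-8.03×10⁻⁹)/(0.585)] = -2.77 V.

-2.77 V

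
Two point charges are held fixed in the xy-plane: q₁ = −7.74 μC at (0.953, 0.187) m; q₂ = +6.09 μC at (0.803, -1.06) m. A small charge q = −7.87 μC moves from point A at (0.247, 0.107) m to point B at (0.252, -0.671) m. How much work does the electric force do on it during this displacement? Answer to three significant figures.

0.582 J

The work done by the electric force is W_field = −ΔU = −q(V_B − V_A) = q(V_A − V_B).
At A: distances to the source charges are 0.711 m, 1.29 m; V_A = Σ kqᵢ/rᵢ = -5.56×10⁴ V.
At B: distances to the source charges are 1.11 m, 0.674 m; V_B = Σ kqᵢ/rᵢ = 1.84×10⁴ V.
ΔV = V_B − V_A = 7.39×10⁴ V.
W_field = −qΔV = −(-7.87×10⁻⁶ C)(7.39×10⁴ V) = 0.582 J.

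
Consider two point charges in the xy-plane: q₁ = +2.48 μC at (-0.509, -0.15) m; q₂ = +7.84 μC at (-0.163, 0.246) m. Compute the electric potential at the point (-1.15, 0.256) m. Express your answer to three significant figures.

1.01×10⁵ V

The total potential is the scalar sum of each charge's contribution, V = Σ kqᵢ/rᵢ.
Distances from the field point to each charge: r₁ = 0.759 m, r₂ = 0.987 m.
V = k[(2.48×10⁻⁶)/(0.759) + (7.84×10⁻⁶)/(0.987)] = 1.01×10⁵ V.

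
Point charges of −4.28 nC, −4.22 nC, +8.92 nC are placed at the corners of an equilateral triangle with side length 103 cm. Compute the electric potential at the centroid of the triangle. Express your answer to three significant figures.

6.35 V

Electric potential is a scalar, so the contributions from each charge add algebraically: V = Σ kqᵢ/rᵢ.
The distance from each vertex to the centroid is a/√3 = 0.595 m.
V = k[(-4.28×10⁻⁹)/(0.595) + (-4.22×10⁻⁹)/(0.595) + (8.92×10⁻⁹)/(0.595)] = 6.35 V.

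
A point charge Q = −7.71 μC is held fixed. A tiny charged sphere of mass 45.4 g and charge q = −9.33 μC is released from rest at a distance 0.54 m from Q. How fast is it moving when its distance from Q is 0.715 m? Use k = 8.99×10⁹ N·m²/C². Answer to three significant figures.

3.59 m/s

Only the electrostatic force acts, so mechanical energy is conserved: ½mv² = U₁ − U₂ = kQq(1/r₁ − 1/r₂).
U₁ − U₂ = (8.99×10⁹ N·m²/C²)(-7.71×10⁻⁶ C)(-9.33×10⁻⁶ C)(1/0.540 − 1/0.715) = 0.293 J.
v = √(2·0.293/0.0454) = 3.59 m/s.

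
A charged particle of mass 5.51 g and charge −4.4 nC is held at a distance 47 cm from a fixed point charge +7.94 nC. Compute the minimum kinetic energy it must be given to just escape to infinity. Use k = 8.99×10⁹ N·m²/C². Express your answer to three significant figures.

To just escape, total mechanical energy must reach zero at infinity: ½mv²_min + U = 0, so ½mv²_min = −U = |kQq|/r.
|U| = |kQq|/r = (8.99×10⁹ N·m²/C²)(7.94×10⁻⁹)(4.40×10⁻⁹)/(0.470) = 6.68×10⁻⁷ J.

6.68×10⁻⁷ J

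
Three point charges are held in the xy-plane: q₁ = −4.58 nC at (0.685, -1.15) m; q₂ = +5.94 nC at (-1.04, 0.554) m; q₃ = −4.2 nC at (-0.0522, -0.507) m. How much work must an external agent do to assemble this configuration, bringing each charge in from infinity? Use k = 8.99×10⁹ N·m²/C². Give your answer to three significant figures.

-7.88×10⁻⁸ J

The assembly work is the sum of pairwise potential energies, U = Σ_{i<j} kqᵢqⱼ/rᵢⱼ.
Pair separations: r₁₂ = 2.42 m, r₁₃ = 0.978 m, r₂₃ = 1.45 m.
U = (-1.01×10⁻⁷) + (1.77×10⁻⁷) + (-1.55×10⁻⁷) = -7.88×10⁻⁸ J.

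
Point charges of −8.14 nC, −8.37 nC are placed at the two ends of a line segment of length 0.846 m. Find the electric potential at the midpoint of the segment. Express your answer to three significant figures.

-351 V

Electric potential is a scalar, so the contributions from each charge add algebraically: V = Σ kqᵢ/rᵢ.
Each charge is 0.423 m from the midpoint.
V = k[(-8.14×10⁻⁹)/(0.423) + (-8.37×10⁻⁹)/(0.423)] = -351 V.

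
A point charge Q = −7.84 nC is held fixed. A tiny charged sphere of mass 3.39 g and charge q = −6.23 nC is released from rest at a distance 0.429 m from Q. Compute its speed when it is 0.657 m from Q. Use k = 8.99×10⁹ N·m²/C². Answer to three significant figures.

Only the electrostatic force acts, so mechanical energy is conserved: ½mv² = U₁ − U₂ = kQq(1/r₁ − 1/r₂).
U₁ − U₂ = (8.99×10⁹ N·m²/C²)(-7.84×10⁻⁹ C)(-6.23×10⁻⁹ C)(1/0.429 − 1/0.657) = 3.55×10⁻⁷ J.
v = √(2·3.55×10⁻⁷/3.39×10⁻³) = 0.0145 m/s.

0.0145 m/s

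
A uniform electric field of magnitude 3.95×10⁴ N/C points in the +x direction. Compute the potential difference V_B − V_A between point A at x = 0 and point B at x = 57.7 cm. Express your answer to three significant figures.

In a uniform field, potential decreases in the direction of E: V_B − V_A = −E·Δx.
V_B − V_A = −(3.95×10⁴ V/m)(0.577 m) = -2.28×10⁴ V.

-2.28×10⁴ V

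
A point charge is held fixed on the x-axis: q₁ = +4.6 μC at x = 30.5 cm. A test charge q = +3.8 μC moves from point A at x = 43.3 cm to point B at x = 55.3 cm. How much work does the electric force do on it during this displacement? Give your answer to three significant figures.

0.594 J

The work done by the electric force is W_field = −ΔU = −q(V_B − V_A) = q(V_A − V_B).
At A: distance to the source charge is 0.128 m; V_A = kq₁/r = 3.23×10⁵ V.
At B: distance to the source charge is 0.248 m; V_B = kq₁/r = 1.67×10⁵ V.
ΔV = V_B − V_A = -1.56×10⁵ V.
W_field = −qΔV = −(3.80×10⁻⁶ C)(-1.56×10⁵ V) = 0.594 J.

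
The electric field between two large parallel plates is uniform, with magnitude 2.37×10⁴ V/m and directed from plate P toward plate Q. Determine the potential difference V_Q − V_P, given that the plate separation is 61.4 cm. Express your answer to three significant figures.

-1.46×10⁴ V

In a uniform field, potential decreases in the direction of E: ΔV = −E·d for a displacement d parallel to E.
Going from P to Q is a displacement of 61.4 cm along the field, so V_Q − V_P = −Ed = -1.46×10⁴ V.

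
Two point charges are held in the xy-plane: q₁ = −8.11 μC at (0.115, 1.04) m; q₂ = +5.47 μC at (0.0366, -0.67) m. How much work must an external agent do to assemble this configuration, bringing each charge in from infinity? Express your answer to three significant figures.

-0.233 J

The assembly work is the sum of pairwise potential energies, U = Σ_{i<j} kqᵢqⱼ/rᵢⱼ.
Pair separations: r₁₂ = 1.71 m.
U = (-0.233) = -0.233 J.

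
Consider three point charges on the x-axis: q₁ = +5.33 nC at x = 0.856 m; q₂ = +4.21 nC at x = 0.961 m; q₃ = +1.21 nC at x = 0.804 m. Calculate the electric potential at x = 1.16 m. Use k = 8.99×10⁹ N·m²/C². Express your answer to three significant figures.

378 V

The total potential is the scalar sum of each charge's contribution, V = Σ kqᵢ/rᵢ.
Distances from the field point to each charge: r₁ = 0.304 m, r₂ = 0.199 m, r₃ = 0.356 m.
V = k[(5.33×10⁻⁹)/(0.304) + (4.21×10⁻⁹)/(0.199) + (1.21×10⁻⁹)/(0.356)] = 378 V.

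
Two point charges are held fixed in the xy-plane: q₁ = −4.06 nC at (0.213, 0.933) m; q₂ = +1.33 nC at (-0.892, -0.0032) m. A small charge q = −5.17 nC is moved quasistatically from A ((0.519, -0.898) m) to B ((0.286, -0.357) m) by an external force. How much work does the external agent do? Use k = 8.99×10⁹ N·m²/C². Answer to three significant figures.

For quasistatic motion the external work equals the change in potential energy: W_ext = qΔV = q(V_B − V_A).
At A: distances to the source charges are 1.86 m, 1.67 m; V_A = Σ kqᵢ/rᵢ = -12.5 V.
At B: distances to the source charges are 1.29 m, 1.23 m; V_B = Σ kqᵢ/rᵢ = -18.5 V.
ΔV = V_B − V_A = -6.02 V.
W_ext = qΔV = (-5.17×10⁻⁹ C)(-6.02 V) = 3.11×10⁻⁸ J.

3.11×10⁻⁸ J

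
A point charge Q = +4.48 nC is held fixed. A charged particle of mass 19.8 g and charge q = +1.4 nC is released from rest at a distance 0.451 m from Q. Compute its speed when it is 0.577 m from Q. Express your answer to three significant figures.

Only the electrostatic force acts, so mechanical energy is conserved: ½mv² = U₁ − U₂ = kQq(1/r₁ − 1/r₂).
U₁ − U₂ = (8.99×10⁹ N·m²/C²)(4.48×10⁻⁹ C)(1.40×10⁻⁹ C)(1/0.451 − 1/0.577) = 2.73×10⁻⁸ J.
v = √(2·2.73×10⁻⁸/0.0198) = 1.66×10⁻³ m/s.

1.66×10⁻³ m/s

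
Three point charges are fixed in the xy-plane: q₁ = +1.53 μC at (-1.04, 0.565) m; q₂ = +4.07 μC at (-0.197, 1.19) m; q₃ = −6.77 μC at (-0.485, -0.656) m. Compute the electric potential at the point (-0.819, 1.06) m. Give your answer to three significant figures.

Electric potential is a scalar, so the contributions from each charge add algebraically: V = Σ kqᵢ/rᵢ.
Distances from the field point to each charge: r₁ = 0.542 m, r₂ = 0.635 m, r₃ = 1.75 m.
V = k[(1.53×10⁻⁶)/(0.542) + (4.07×10⁻⁶)/(0.635) + (-6.77×10⁻⁶)/(1.75)] = 4.81×10⁴ V.

4.81×10⁴ V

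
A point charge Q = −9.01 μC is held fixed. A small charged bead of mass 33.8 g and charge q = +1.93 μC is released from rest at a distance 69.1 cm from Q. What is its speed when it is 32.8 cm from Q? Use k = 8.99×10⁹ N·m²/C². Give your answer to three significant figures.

3.85 m/s

Only the electrostatic force acts, so mechanical energy is conserved: ½mv² = U₁ − U₂ = kQq(1/r₁ − 1/r₂).
U₁ − U₂ = (8.99×10⁹ N·m²/C²)(-9.01×10⁻⁶ C)(1.93×10⁻⁶ C)(1/0.691 − 1/0.328) = 0.250 J.
v = √(2·0.250/0.0338) = 3.85 m/s.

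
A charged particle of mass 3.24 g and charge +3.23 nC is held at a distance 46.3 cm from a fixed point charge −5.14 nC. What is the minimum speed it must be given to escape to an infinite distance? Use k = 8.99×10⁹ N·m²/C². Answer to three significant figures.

0.0141 m/s

To just escape, total mechanical energy must reach zero at infinity: ½mv²_min + U = 0, so ½mv²_min = −U = |kQq|/r.
|U| = |kQq|/r = (8.99×10⁹ N·m²/C²)(5.14×10⁻⁹)(3.23×10⁻⁹)/(0.463) = 3.22×10⁻⁷ J.
v_min = √(2|U|/m) = √(2·3.22×10⁻⁷/3.24×10⁻³) = 0.0141 m/s.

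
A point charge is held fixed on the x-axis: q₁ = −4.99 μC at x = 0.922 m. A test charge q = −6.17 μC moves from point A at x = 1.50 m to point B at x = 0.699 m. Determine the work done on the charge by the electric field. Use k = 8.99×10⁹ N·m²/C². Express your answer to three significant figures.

-0.762 J

The work done by the electric force is W_field = −ΔU = −q(V_B − V_A) = q(V_A − V_B).
At A: distance to the source charge is 0.578 m; V_A = kq₁/r = -7.76×10⁴ V.
At B: distance to the source charge is 0.223 m; V_B = kq₁/r = -2.01×10⁵ V.
ΔV = V_B − V_A = -1.24×10⁵ V.
W_field = −qΔV = −(-6.17×10⁻⁶ C)(-1.24×10⁵ V) = -0.762 J.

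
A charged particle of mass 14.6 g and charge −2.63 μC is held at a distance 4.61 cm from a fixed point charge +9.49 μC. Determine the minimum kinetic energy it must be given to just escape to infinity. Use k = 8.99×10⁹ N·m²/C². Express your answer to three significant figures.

4.87 J

To just escape, total mechanical energy must reach zero at infinity: ½mv²_min + U = 0, so ½mv²_min = −U = |kQq|/r.
|U| = |kQq|/r = (8.99×10⁹ N·m²/C²)(9.49×10⁻⁶)(2.63×10⁻⁶)/(0.0461) = 4.87 J.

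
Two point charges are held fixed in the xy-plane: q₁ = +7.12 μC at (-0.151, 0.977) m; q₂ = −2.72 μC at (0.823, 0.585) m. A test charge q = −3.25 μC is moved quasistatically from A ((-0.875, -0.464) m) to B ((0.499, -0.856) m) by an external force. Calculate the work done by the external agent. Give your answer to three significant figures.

0.0360 J

For quasistatic motion the external work equals the change in potential energy: W_ext = qΔV = q(V_B − V_A).
At A: distances to the source charges are 1.61 m, 2.00 m; V_A = Σ kqᵢ/rᵢ = 2.74×10⁴ V.
At B: distances to the source charges are 1.94 m, 1.48 m; V_B = Σ kqᵢ/rᵢ = 1.64×10⁴ V.
ΔV = V_B − V_A = -1.11×10⁴ V.
W_ext = qΔV = (-3.25×10⁻⁶ C)(-1.11×10⁴ V) = 0.0360 J.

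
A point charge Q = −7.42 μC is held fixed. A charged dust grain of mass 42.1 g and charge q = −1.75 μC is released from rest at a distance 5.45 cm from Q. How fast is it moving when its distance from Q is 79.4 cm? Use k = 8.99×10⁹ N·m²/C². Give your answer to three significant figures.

9.73 m/s

Only the electrostatic force acts, so mechanical energy is conserved: ½mv² = U₁ − U₂ = kQq(1/r₁ − 1/r₂).
U₁ − U₂ = (8.99×10⁹ N·m²/C²)(-7.42×10⁻⁶ C)(-1.75×10⁻⁶ C)(1/0.0545 − 1/0.794) = 1.99 J.
v = √(2·1.99/0.0421) = 9.73 m/s.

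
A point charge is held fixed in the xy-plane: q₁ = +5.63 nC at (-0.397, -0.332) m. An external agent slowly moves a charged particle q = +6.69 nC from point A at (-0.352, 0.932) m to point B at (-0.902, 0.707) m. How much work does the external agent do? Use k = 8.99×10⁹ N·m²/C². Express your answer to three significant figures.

2.54×10⁻⁸ J

For quasistatic motion the external work equals the change in potential energy: W_ext = qΔV = q(V_B − V_A).
At A: distance to the source charge is 1.26 m; V_A = kq₁/r = 40.0 V.
At B: distance to the source charge is 1.16 m; V_B = kq₁/r = 43.8 V.
ΔV = V_B − V_A = 3.80 V.
W_ext = qΔV = (6.69×10⁻⁹ C)(3.80 V) = 2.54×10⁻⁸ J.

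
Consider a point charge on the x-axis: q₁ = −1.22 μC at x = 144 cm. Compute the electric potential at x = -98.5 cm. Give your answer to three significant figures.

The total potential is the scalar sum of each charge's contribution, V = Σ kqᵢ/rᵢ.
V = k[(-1.22×10⁻⁶)/(2.42)] = -4520 V.

-4520 V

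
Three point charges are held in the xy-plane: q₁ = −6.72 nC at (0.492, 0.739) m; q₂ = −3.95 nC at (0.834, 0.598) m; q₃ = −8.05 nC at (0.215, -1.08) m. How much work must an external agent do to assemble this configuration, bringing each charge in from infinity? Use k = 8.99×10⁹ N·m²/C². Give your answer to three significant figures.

The work to assemble the configuration equals its total potential energy, U = Σ kqᵢqⱼ/rᵢⱼ over all pairs.
Pair separations: r₁₂ = 0.370 m, r₁₃ = 1.84 m, r₂₃ = 1.79 m.
U = (6.45×10⁻⁷) + (2.64×10⁻⁷) + (1.60×10⁻⁷) = 1.07×10⁻⁶ J.

1.07×10⁻⁶ J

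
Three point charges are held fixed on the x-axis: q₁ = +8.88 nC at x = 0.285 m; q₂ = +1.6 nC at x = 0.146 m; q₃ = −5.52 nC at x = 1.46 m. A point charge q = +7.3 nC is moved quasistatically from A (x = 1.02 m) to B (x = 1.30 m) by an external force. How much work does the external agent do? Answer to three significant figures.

For quasistatic motion the external work equals the change in potential energy: W_ext = qΔV = q(V_B − V_A).
At A: distances to the source charges are 0.735 m, 0.874 m, 0.440 m; V_A = Σ kqᵢ/rᵢ = 12.3 V.
At B: distances to the source charges are 1.02 m, 1.15 m, 0.160 m; V_B = Σ kqᵢ/rᵢ = -219 V.
ΔV = V_B − V_A = -231 V.
W_ext = qΔV = (7.30×10⁻⁹ C)(-231 V) = -1.69×10⁻⁶ J.

-1.69×10⁻⁶ J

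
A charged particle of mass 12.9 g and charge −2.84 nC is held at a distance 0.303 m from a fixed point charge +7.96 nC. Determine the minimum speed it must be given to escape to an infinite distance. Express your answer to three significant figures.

0.0102 m/s

To just escape, total mechanical energy must reach zero at infinity: ½mv²_min + U = 0, so ½mv²_min = −U = |kQq|/r.
|U| = |kQq|/r = (8.99×10⁹ N·m²/C²)(7.96×10⁻⁹)(2.84×10⁻⁹)/(0.303) = 6.71×10⁻⁷ J.
v_min = √(2|U|/m) = √(2·6.71×10⁻⁷/0.0129) = 0.0102 m/s.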